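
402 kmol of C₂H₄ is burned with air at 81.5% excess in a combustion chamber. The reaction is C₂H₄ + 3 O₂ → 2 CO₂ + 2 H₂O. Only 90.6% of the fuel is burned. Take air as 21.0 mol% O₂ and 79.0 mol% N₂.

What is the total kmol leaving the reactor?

Stoichiometric O₂ = 3 × 402 = 1206 kmol; O₂ fed = 1206 × 1.815 = 2189 kmol.
N₂ fed = 2189 × 79/21 = 8234 kmol.
Fuel reacted = 0.906 × 402 → ξ = 364.2 kmol.
Outlet (n = n₀ + ν ξ):
  C₂H₄: 402 − 1(364.2) = 37.79
  O₂: 2189 − 3(364.2) = 1096
  N₂: 8234 (inert)
  CO₂: 0 + 2(364.2) = 728.4
  H₂O: 0 + 2(364.2) = 728.4
Total out = 37.79 + 1096 + 8234 + 728.4 + 728.4 = 10830 kmol.

10800 kmol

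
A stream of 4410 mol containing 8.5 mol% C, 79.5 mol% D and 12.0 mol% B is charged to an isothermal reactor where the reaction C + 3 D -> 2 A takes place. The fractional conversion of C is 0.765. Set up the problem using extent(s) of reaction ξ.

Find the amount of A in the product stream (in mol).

C reacted = 0.765 × 374.9 = 286.8 mol; ν_C = −1, so ξ = 286.8/1 = 286.8 mol.
Outlet amounts (n = n₀ + ν ξ):
  C: 374.9 − 1(286.8) = 88.09
  D: 3506 − 3(286.8) = 2646
  A: 0 + 2(286.8) = 573.5
  B: 529.2 (inert)

574 mol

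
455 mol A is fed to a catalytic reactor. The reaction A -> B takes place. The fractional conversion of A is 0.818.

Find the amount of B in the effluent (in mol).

A reacted = 0.818 × 455 = 372.2 mol; ν_A = −1, so ξ = 372.2/1 = 372.2 mol.
Outlet amounts (n = n₀ + ν ξ):
  A: 455 − 1(372.2) = 82.81
  B: 0 + 1(372.2) = 372.2

372 mol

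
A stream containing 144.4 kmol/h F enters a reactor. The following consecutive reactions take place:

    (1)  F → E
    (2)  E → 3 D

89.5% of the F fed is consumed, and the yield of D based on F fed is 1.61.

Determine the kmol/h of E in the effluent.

51.7 kmol/h

Conversion of F: F consumed = 1ξ₁ = 0.895 × 144.4 → ξ₁ = 129.2 kmol/h.
Yield of D: 3ξ₂ / 144.4 = 1.61 → ξ₂ = 77.49 kmol/h.
Outlet amounts (n = n₀ + Σ ν·ξ):
  F: 144.4 − 1(129.2) = 15.16
  E: 0 + 1(129.2) − 1(77.49) = 51.74
  D: 0 + 3(77.49) = 232.5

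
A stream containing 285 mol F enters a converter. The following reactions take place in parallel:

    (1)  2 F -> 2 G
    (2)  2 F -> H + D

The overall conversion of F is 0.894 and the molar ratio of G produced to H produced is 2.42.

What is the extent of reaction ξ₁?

Conversion of F: F consumed = 0.894 × 285 = 254.8 mol = 2ξ₁ + 2ξ₂.
Selectivity: 2ξ₁ / (1ξ₂) = 2.42 → ξ₁ = 1.21 ξ₂.
Substitute: (2·1.21 + 2) ξ₂ = 254.8 → ξ₂ = 57.64 mol, ξ₁ = 69.75 mol.
Outlet amounts (n = n₀ + Σ ν·ξ):
  F: 285 − 2(69.75) − 2(57.64) = 30.21
  G: 0 + 2(69.75) = 139.5
  H: 0 + 1(57.64) = 57.64
  D: 0 + 1(57.64) = 57.64

ξ₁ = 69.8 mol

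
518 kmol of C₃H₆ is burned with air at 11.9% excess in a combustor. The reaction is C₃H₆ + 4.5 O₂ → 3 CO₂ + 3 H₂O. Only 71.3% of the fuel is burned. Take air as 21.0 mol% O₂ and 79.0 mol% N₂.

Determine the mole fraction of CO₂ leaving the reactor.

0.0844

Stoichiometric O₂ = 4.5 × 518 = 2331 kmol; O₂ fed = 2331 × 1.119 = 2608 kmol.
N₂ fed = 2608 × 79/21 = 9813 kmol.
Fuel reacted = 0.713 × 518 → ξ = 369.3 kmol.
Outlet (n = n₀ + ν ξ):
  C₃H₆: 518 − 1(369.3) = 148.7
  O₂: 2608 − 4.5(369.3) = 946.4
  N₂: 9813 (inert)
  CO₂: 0 + 3(369.3) = 1108
  H₂O: 0 + 3(369.3) = 1108
Total out = 13120 kmol; y_CO₂ = 1108 / 13120 = 0.08443.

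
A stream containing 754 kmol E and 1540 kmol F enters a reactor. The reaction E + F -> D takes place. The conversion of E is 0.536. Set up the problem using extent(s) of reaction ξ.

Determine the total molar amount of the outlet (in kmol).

1890 kmol

E reacted = 0.536 × 754 = 404.1 kmol; ν_E = −1, so ξ = 404.1/1 = 404.1 kmol.
Outlet amounts (n = n₀ + ν ξ):
  E: 754 − 1(404.1) = 349.9
  F: 1540 − 1(404.1) = 1136
  D: 0 + 1(404.1) = 404.1
Total out = 349.9 + 1136 + 404.1 = 1890 kmol.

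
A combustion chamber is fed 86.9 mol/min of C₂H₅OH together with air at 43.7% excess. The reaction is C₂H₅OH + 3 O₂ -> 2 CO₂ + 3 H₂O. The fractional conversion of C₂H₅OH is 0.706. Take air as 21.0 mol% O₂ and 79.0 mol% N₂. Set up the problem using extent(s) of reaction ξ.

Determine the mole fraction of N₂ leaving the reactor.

0.729

Stoichiometric O₂ = 3 × 86.9 = 260.7 mol/min; O₂ fed = 260.7 × 1.437 = 374.6 mol/min.
N₂ fed = 374.6 × 79/21 = 1409 mol/min.
Fuel reacted = 0.706 × 86.9 → ξ = 61.35 mol/min.
Outlet (n = n₀ + ν ξ):
  C₂H₅OH: 86.9 − 1(61.35) = 25.55
  O₂: 374.6 − 3(61.35) = 190.6
  N₂: 1409 (inert)
  CO₂: 0 + 2(61.35) = 122.7
  H₂O: 0 + 3(61.35) = 184.1
Total out = 1932 mol/min; y_N₂ = 1409 / 1932 = 0.7294.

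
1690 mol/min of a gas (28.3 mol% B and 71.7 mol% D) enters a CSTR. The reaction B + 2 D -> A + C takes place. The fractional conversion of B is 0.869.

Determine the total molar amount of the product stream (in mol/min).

1270 mol/min

B reacted = 0.869 × 478.3 = 415.6 mol/min; ν_B = −1, so ξ = 415.6/1 = 415.6 mol/min.
Outlet amounts (n = n₀ + ν ξ):
  B: 478.3 − 1(415.6) = 62.65
  D: 1212 − 2(415.6) = 380.5
  A: 0 + 1(415.6) = 415.6
  C: 0 + 1(415.6) = 415.6
Total out = 62.65 + 380.5 + 415.6 + 415.6 = 1274 mol/min.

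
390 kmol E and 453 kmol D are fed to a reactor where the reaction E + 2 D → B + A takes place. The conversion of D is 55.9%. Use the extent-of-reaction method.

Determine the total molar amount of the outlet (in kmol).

D reacted = 0.559 × 453 = 253.2 kmol; ν_D = −2, so ξ = 253.2/2 = 126.6 kmol.
Outlet amounts (n = n₀ + ν ξ):
  E: 390 − 1(126.6) = 263.4
  D: 453 − 2(126.6) = 199.8
  B: 0 + 1(126.6) = 126.6
  A: 0 + 1(126.6) = 126.6
Total out = 263.4 + 199.8 + 126.6 + 126.6 = 716.4 kmol.

716 kmol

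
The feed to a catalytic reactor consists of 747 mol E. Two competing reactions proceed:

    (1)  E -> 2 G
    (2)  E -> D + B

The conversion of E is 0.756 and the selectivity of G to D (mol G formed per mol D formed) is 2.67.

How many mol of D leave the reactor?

242 mol

Conversion of E: E consumed = 0.756 × 747 = 564.7 mol = 1ξ₁ + 1ξ₂.
Selectivity: 2ξ₁ / (1ξ₂) = 2.67 → ξ₁ = 1.335 ξ₂.
Substitute: (1·1.335 + 1) ξ₂ = 564.7 → ξ₂ = 241.9 mol, ξ₁ = 322.9 mol.
Outlet amounts (n = n₀ + Σ ν·ξ):
  E: 747 − 1(322.9) − 1(241.9) = 182.3
  G: 0 + 2(322.9) = 645.8
  D: 0 + 1(241.9) = 241.9
  B: 0 + 1(241.9) = 241.9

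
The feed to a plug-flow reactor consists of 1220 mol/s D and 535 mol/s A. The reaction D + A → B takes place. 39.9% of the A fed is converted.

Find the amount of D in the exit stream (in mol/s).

A reacted = 0.399 × 535 = 213.5 mol/s; ν_A = −1, so ξ = 213.5/1 = 213.5 mol/s.
Outlet amounts (n = n₀ + ν ξ):
  D: 1220 − 1(213.5) = 1007
  A: 535 − 1(213.5) = 321.5
  B: 0 + 1(213.5) = 213.5

1010 mol/s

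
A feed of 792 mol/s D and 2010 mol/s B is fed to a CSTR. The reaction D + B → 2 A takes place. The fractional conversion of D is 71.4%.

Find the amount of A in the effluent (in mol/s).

1130 mol/s

D reacted = 0.714 × 792 = 565.5 mol/s; ν_D = −1, so ξ = 565.5/1 = 565.5 mol/s.
Outlet amounts (n = n₀ + ν ξ):
  D: 792 − 1(565.5) = 226.5
  B: 2010 − 1(565.5) = 1445
  A: 0 + 2(565.5) = 1131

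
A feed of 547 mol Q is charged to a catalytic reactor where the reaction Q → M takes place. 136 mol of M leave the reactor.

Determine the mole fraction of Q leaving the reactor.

0.751

For M: n = n₀ + 1ξ → 136 = 0 + 1ξ, giving ξ = 136 mol.
Outlet amounts (n = n₀ + ν ξ):
  Q: 547 − 1(136) = 411
  M: 0 + 1(136) = 136
Total out = 547 mol; y_Q = 411 / 547 = 0.7514.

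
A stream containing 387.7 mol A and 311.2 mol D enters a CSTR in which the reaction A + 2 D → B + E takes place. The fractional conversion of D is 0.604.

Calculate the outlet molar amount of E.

94 mol

D reacted = 0.604 × 311.2 = 188 mol; ν_D = −2, so ξ = 188/2 = 93.98 mol.
Outlet amounts (n = n₀ + ν ξ):
  A: 387.7 − 1(93.98) = 293.7
  D: 311.2 − 2(93.98) = 123.2
  B: 0 + 1(93.98) = 93.98
  E: 0 + 1(93.98) = 93.98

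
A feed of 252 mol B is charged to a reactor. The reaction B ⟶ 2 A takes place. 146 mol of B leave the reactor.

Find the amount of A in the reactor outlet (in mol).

For B: n = n₀ − 1ξ → 146 = 252 − 1ξ, giving ξ = 106 mol.
Outlet amounts (n = n₀ + ν ξ):
  B: 252 − 1(106) = 146
  A: 0 + 2(106) = 212

212 mol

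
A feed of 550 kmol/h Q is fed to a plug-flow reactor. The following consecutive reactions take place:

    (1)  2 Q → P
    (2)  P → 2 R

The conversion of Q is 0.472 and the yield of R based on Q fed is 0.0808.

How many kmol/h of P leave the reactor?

Conversion of Q: Q consumed = 2ξ₁ = 0.472 × 550 → ξ₁ = 129.8 kmol/h.
Yield of R: 2ξ₂ / 550 = 0.0808 → ξ₂ = 22.22 kmol/h.
Outlet amounts (n = n₀ + Σ ν·ξ):
  Q: 550 − 2(129.8) = 290.4
  P: 0 + 1(129.8) − 1(22.22) = 107.6
  R: 0 + 2(22.22) = 44.44

108 kmol/h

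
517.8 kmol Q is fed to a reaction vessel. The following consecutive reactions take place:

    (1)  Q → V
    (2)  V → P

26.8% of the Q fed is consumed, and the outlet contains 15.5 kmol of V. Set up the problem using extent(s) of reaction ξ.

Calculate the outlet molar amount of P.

Conversion of Q: Q consumed = 1ξ₁ = 0.268 × 517.8 → ξ₁ = 138.8 kmol.
V balance: n_V = 0 + 1ξ₁ − 1ξ₂ = 15.5 → ξ₂ = (1·138.8 − 15.5)/1 = 123.3 kmol.
Outlet amounts (n = n₀ + Σ ν·ξ):
  Q: 517.8 − 1(138.8) = 379
  V: 0 + 1(138.8) − 1(123.3) = 15.5
  P: 0 + 1(123.3) = 123.3

123 kmol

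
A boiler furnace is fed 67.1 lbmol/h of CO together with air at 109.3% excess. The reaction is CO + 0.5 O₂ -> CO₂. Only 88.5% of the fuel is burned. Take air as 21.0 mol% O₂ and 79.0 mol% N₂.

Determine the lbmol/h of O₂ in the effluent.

40.5 lbmol/h

Stoichiometric O₂ = 0.5 × 67.1 = 33.55 lbmol/h; O₂ fed = 33.55 × 2.093 = 70.22 lbmol/h.
N₂ fed = 70.22 × 79/21 = 264.2 lbmol/h.
Fuel reacted = 0.885 × 67.1 → ξ = 59.38 lbmol/h.
Outlet (n = n₀ + ν ξ):
  CO: 67.1 − 1(59.38) = 7.716
  O₂: 70.22 − 0.5(59.38) = 40.53
  N₂: 264.2 (inert)
  CO₂: 0 + 1(59.38) = 59.38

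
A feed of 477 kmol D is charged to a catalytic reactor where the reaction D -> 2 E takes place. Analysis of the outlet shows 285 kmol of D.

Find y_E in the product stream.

For D: n = n₀ − 1ξ → 285 = 477 − 1ξ, giving ξ = 192 kmol.
Outlet amounts (n = n₀ + ν ξ):
  D: 477 − 1(192) = 285
  E: 0 + 2(192) = 384
Total out = 669 kmol; y_E = 384 / 669 = 0.574.

0.574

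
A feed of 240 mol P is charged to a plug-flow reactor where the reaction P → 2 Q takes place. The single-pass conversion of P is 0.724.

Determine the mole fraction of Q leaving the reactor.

P reacted = 0.724 × 240 = 173.8 mol; ν_P = −1, so ξ = 173.8/1 = 173.8 mol.
Outlet amounts (n = n₀ + ν ξ):
  P: 240 − 1(173.8) = 66.24
  Q: 0 + 2(173.8) = 347.5
Total out = 413.8 mol; y_Q = 347.5 / 413.8 = 0.8399.

0.84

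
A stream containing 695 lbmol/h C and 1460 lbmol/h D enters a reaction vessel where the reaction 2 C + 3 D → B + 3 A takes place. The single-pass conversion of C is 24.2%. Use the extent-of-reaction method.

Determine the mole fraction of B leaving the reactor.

0.0406

C reacted = 0.242 × 695 = 168.2 lbmol/h; ν_C = −2, so ξ = 168.2/2 = 84.09 lbmol/h.
Outlet amounts (n = n₀ + ν ξ):
  C: 695 − 2(84.09) = 526.8
  D: 1460 − 3(84.09) = 1208
  B: 0 + 1(84.09) = 84.09
  A: 0 + 3(84.09) = 252.3
Total out = 2071 lbmol/h; y_B = 84.09 / 2071 = 0.04061.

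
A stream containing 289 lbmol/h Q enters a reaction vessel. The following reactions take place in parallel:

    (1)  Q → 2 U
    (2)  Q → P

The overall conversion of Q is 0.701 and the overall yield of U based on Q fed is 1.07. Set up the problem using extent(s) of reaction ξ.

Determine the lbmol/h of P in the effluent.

Yield of U: 2ξ₁ / 289 = 1.07 → ξ₁ = 154.6 lbmol/h.
Conversion of Q: 1ξ₁ + 1ξ₂ = 0.701 × 289 = 202.6 → ξ₂ = 47.97 lbmol/h.
Outlet amounts (n = n₀ + Σ ν·ξ):
  Q: 289 − 1(154.6) − 1(47.97) = 86.41
  U: 0 + 2(154.6) = 309.2
  P: 0 + 1(47.97) = 47.97

48 lbmol/h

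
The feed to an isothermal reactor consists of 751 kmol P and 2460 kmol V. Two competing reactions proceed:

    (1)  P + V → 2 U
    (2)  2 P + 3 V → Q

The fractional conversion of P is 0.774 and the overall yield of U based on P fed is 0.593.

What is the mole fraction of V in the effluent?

Yield of U: 2ξ₁ / 751 = 0.593 → ξ₁ = 222.7 kmol.
Conversion of P: 1ξ₁ + 2ξ₂ = 0.774 × 751 = 581.3 → ξ₂ = 179.3 kmol.
Outlet amounts (n = n₀ + Σ ν·ξ):
  P: 751 − 1(222.7) − 2(179.3) = 169.7
  V: 2460 − 1(222.7) − 3(179.3) = 1699
  U: 0 + 2(222.7) = 445.3
  Q: 0 + 1(179.3) = 179.3
Total out = 2494 kmol; y_V = 1699 / 2494 = 0.6815.

0.681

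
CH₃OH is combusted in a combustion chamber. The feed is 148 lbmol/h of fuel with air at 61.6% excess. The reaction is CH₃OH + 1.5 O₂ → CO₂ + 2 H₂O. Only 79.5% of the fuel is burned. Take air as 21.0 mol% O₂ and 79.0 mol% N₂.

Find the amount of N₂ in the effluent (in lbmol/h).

Stoichiometric O₂ = 1.5 × 148 = 222 lbmol/h; O₂ fed = 222 × 1.616 = 358.8 lbmol/h.
N₂ fed = 358.8 × 79/21 = 1350 lbmol/h.
Fuel reacted = 0.795 × 148 → ξ = 117.7 lbmol/h.
Outlet (n = n₀ + ν ξ):
  CH₃OH: 148 − 1(117.7) = 30.34
  O₂: 358.8 − 1.5(117.7) = 182.3
  N₂: 1350 (inert)
  CO₂: 0 + 1(117.7) = 117.7
  H₂O: 0 + 2(117.7) = 235.3

1350 lbmol/h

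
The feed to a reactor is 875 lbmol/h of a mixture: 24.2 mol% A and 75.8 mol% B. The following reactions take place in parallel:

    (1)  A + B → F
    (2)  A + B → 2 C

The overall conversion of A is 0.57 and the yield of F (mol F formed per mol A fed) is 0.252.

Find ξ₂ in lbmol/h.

ξ₂ = 67.3 lbmol/h

Yield of F: 1ξ₁ / 211.8 = 0.252 → ξ₁ = 53.36 lbmol/h.
Conversion of A: 1ξ₁ + 1ξ₂ = 0.57 × 211.8 = 120.7 → ξ₂ = 67.34 lbmol/h.
Outlet amounts (n = n₀ + Σ ν·ξ):
  A: 211.8 − 1(53.36) − 1(67.34) = 91.05
  B: 663.2 − 1(53.36) − 1(67.34) = 542.6
  F: 0 + 1(53.36) = 53.36
  C: 0 + 2(67.34) = 134.7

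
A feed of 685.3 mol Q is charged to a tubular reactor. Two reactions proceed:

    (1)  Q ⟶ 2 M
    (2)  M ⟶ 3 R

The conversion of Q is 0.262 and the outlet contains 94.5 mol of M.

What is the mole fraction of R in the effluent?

Conversion of Q: Q consumed = 1ξ₁ = 0.262 × 685.3 → ξ₁ = 179.5 mol.
M balance: n_M = 0 + 2ξ₁ − 1ξ₂ = 94.5 → ξ₂ = (2·179.5 − 94.5)/1 = 264.6 mol.
Outlet amounts (n = n₀ + Σ ν·ξ):
  Q: 685.3 − 1(179.5) = 505.8
  M: 0 + 2(179.5) − 1(264.6) = 94.5
  R: 0 + 3(264.6) = 793.8
Total out = 1394 mol; y_R = 793.8 / 1394 = 0.5694.

0.569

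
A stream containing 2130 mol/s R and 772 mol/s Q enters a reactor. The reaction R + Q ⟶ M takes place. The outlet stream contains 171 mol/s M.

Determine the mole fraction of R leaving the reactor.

For M: n = n₀ + 1ξ → 171 = 0 + 1ξ, giving ξ = 171 mol/s.
Outlet amounts (n = n₀ + ν ξ):
  R: 2130 − 1(171) = 1959
  Q: 772 − 1(171) = 601
  M: 0 + 1(171) = 171
Total out = 2731 mol/s; y_R = 1959 / 2731 = 0.7173.

0.717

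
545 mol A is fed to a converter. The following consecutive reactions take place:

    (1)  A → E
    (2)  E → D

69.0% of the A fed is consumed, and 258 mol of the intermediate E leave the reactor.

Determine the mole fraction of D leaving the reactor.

0.217

Conversion of A: A consumed = 1ξ₁ = 0.69 × 545 → ξ₁ = 376 mol.
E balance: n_E = 0 + 1ξ₁ − 1ξ₂ = 258 → ξ₂ = (1·376 − 258)/1 = 118 mol.
Outlet amounts (n = n₀ + Σ ν·ξ):
  A: 545 − 1(376) = 169
  E: 0 + 1(376) − 1(118) = 258
  D: 0 + 1(118) = 118
Total out = 545 mol; y_D = 118 / 545 = 0.2166.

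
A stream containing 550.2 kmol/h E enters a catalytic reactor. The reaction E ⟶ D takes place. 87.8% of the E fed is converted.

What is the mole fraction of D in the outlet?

0.878

E reacted = 0.878 × 550.2 = 483.1 kmol/h; ν_E = −1, so ξ = 483.1/1 = 483.1 kmol/h.
Outlet amounts (n = n₀ + ν ξ):
  E: 550.2 − 1(483.1) = 67.12
  D: 0 + 1(483.1) = 483.1
Total out = 550.2 kmol/h; y_D = 483.1 / 550.2 = 0.878.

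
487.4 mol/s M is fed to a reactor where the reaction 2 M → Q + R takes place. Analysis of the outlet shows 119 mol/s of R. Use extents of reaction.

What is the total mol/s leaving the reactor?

487 mol/s

For R: n = n₀ + 1ξ → 119 = 0 + 1ξ, giving ξ = 119 mol/s.
Outlet amounts (n = n₀ + ν ξ):
  M: 487.4 − 2(119) = 249.4
  Q: 0 + 1(119) = 119
  R: 0 + 1(119) = 119
Total out = 249.4 + 119 + 119 = 487.4 mol/s.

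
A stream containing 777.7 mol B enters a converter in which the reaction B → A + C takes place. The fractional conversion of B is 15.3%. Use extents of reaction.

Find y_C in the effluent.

B reacted = 0.153 × 777.7 = 119 mol; ν_B = −1, so ξ = 119/1 = 119 mol.
Outlet amounts (n = n₀ + ν ξ):
  B: 777.7 − 1(119) = 658.7
  A: 0 + 1(119) = 119
  C: 0 + 1(119) = 119
Total out = 896.7 mol; y_C = 119 / 896.7 = 0.1327.

0.133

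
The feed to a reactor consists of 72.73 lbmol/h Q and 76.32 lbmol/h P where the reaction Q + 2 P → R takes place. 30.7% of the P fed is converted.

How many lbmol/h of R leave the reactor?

11.7 lbmol/h

P reacted = 0.307 × 76.32 = 23.43 lbmol/h; ν_P = −2, so ξ = 23.43/2 = 11.72 lbmol/h.
Outlet amounts (n = n₀ + ν ξ):
  Q: 72.73 − 1(11.72) = 61.01
  P: 76.32 − 2(11.72) = 52.89
  R: 0 + 1(11.72) = 11.72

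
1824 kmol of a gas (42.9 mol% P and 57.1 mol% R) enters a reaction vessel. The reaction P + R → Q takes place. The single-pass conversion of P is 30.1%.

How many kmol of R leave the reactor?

P reacted = 0.301 × 782.5 = 235.5 kmol; ν_P = −1, so ξ = 235.5/1 = 235.5 kmol.
Outlet amounts (n = n₀ + ν ξ):
  P: 782.5 − 1(235.5) = 547
  R: 1042 − 1(235.5) = 806
  Q: 0 + 1(235.5) = 235.5

806 kmol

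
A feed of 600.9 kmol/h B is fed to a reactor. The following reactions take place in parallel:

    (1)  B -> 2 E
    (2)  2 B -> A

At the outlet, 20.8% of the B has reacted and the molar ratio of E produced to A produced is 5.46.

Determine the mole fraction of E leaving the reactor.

0.223

Conversion of B: B consumed = 0.208 × 600.9 = 125 kmol/h = 1ξ₁ + 2ξ₂.
Selectivity: 2ξ₁ / (1ξ₂) = 5.46 → ξ₁ = 2.73 ξ₂.
Substitute: (1·2.73 + 2) ξ₂ = 125 → ξ₂ = 26.42 kmol/h, ξ₁ = 72.14 kmol/h.
Outlet amounts (n = n₀ + Σ ν·ξ):
  B: 600.9 − 1(72.14) − 2(26.42) = 475.9
  E: 0 + 2(72.14) = 144.3
  A: 0 + 1(26.42) = 26.42
Total out = 646.6 kmol/h; y_E = 144.3 / 646.6 = 0.2231.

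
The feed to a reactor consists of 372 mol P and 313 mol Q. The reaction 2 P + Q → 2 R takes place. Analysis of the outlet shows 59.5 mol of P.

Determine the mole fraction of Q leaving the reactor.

0.296

For P: n = n₀ − 2ξ → 59.5 = 372 − 2ξ, giving ξ = 156.2 mol.
Outlet amounts (n = n₀ + ν ξ):
  P: 372 − 2(156.2) = 59.5
  Q: 313 − 1(156.2) = 156.8
  R: 0 + 2(156.2) = 312.5
Total out = 528.8 mol; y_Q = 156.8 / 528.8 = 0.2965.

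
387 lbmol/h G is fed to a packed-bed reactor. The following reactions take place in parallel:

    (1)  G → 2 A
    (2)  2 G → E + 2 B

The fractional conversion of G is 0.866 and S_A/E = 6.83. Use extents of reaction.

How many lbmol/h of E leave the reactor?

61.9 lbmol/h

Conversion of G: G consumed = 0.866 × 387 = 335.1 lbmol/h = 1ξ₁ + 2ξ₂.
Selectivity: 2ξ₁ / (1ξ₂) = 6.83 → ξ₁ = 3.415 ξ₂.
Substitute: (1·3.415 + 2) ξ₂ = 335.1 → ξ₂ = 61.89 lbmol/h, ξ₁ = 211.4 lbmol/h.
Outlet amounts (n = n₀ + Σ ν·ξ):
  G: 387 − 1(211.4) − 2(61.89) = 51.86
  A: 0 + 2(211.4) = 422.7
  E: 0 + 1(61.89) = 61.89
  B: 0 + 2(61.89) = 123.8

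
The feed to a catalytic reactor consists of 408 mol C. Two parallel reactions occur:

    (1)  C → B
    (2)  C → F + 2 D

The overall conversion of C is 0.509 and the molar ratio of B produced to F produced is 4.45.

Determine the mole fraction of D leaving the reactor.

Conversion of C: C consumed = 0.509 × 408 = 207.7 mol = 1ξ₁ + 1ξ₂.
Selectivity: 1ξ₁ / (1ξ₂) = 4.45 → ξ₁ = 4.45 ξ₂.
Substitute: (1·4.45 + 1) ξ₂ = 207.7 → ξ₂ = 38.1 mol, ξ₁ = 169.6 mol.
Outlet amounts (n = n₀ + Σ ν·ξ):
  C: 408 − 1(169.6) − 1(38.1) = 200.3
  B: 0 + 1(169.6) = 169.6
  F: 0 + 1(38.1) = 38.1
  D: 0 + 2(38.1) = 76.21
Total out = 484.2 mol; y_D = 76.21 / 484.2 = 0.1574.

0.157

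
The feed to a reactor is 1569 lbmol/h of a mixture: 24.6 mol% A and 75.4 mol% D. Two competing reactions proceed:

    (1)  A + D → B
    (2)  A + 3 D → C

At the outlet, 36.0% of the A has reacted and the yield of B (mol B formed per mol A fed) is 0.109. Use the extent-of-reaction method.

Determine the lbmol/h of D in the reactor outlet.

850 lbmol/h

Yield of B: 1ξ₁ / 386 = 0.109 → ξ₁ = 42.07 lbmol/h.
Conversion of A: 1ξ₁ + 1ξ₂ = 0.36 × 386 = 139 → ξ₂ = 96.88 lbmol/h.
Outlet amounts (n = n₀ + Σ ν·ξ):
  A: 386 − 1(42.07) − 1(96.88) = 247
  D: 1183 − 1(42.07) − 3(96.88) = 850.3
  B: 0 + 1(42.07) = 42.07
  C: 0 + 1(96.88) = 96.88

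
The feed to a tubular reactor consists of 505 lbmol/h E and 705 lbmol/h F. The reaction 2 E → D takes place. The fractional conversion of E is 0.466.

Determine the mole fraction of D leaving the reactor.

0.108

E reacted = 0.466 × 505 = 235.3 lbmol/h; ν_E = −2, so ξ = 235.3/2 = 117.7 lbmol/h.
Outlet amounts (n = n₀ + ν ξ):
  E: 505 − 2(117.7) = 269.7
  D: 0 + 1(117.7) = 117.7
  F: 705 (inert)
Total out = 1092 lbmol/h; y_D = 117.7 / 1092 = 0.1077.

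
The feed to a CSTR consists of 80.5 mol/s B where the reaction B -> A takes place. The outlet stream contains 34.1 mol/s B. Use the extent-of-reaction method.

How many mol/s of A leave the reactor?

For B: n = n₀ − 1ξ → 34.1 = 80.5 − 1ξ, giving ξ = 46.4 mol/s.
Outlet amounts (n = n₀ + ν ξ):
  B: 80.5 − 1(46.4) = 34.1
  A: 0 + 1(46.4) = 46.4

46.4 mol/s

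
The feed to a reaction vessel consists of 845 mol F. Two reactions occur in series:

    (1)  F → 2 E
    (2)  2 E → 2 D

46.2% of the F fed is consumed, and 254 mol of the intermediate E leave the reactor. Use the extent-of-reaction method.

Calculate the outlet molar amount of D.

527 mol

Conversion of F: F consumed = 1ξ₁ = 0.462 × 845 → ξ₁ = 390.4 mol.
E balance: n_E = 0 + 2ξ₁ − 2ξ₂ = 254 → ξ₂ = (2·390.4 − 254)/2 = 263.4 mol.
Outlet amounts (n = n₀ + Σ ν·ξ):
  F: 845 − 1(390.4) = 454.6
  E: 0 + 2(390.4) − 2(263.4) = 254
  D: 0 + 2(263.4) = 526.8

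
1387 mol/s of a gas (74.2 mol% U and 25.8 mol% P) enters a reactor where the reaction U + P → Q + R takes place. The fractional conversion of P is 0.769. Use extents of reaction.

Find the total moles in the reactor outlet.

1390 mol/s

P reacted = 0.769 × 357.8 = 275.2 mol/s; ν_P = −1, so ξ = 275.2/1 = 275.2 mol/s.
Outlet amounts (n = n₀ + ν ξ):
  U: 1029 − 1(275.2) = 754
  P: 357.8 − 1(275.2) = 82.66
  Q: 0 + 1(275.2) = 275.2
  R: 0 + 1(275.2) = 275.2
Total out = 754 + 82.66 + 275.2 + 275.2 = 1387 mol/s.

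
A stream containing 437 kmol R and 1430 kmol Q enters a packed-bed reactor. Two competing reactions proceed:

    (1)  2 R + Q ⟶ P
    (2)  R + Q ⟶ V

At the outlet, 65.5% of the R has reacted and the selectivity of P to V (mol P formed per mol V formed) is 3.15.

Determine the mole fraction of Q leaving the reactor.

0.802

Conversion of R: R consumed = 0.655 × 437 = 286.2 kmol = 2ξ₁ + 1ξ₂.
Selectivity: 1ξ₁ / (1ξ₂) = 3.15 → ξ₁ = 3.15 ξ₂.
Substitute: (2·3.15 + 1) ξ₂ = 286.2 → ξ₂ = 39.21 kmol, ξ₁ = 123.5 kmol.
Outlet amounts (n = n₀ + Σ ν·ξ):
  R: 437 − 2(123.5) − 1(39.21) = 150.8
  Q: 1430 − 1(123.5) − 1(39.21) = 1267
  P: 0 + 1(123.5) = 123.5
  V: 0 + 1(39.21) = 39.21
Total out = 1581 kmol; y_Q = 1267 / 1581 = 0.8017.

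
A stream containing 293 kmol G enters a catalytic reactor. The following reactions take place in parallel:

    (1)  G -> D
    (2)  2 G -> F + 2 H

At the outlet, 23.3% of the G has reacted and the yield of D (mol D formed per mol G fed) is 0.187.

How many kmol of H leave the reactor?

Yield of D: 1ξ₁ / 293 = 0.187 → ξ₁ = 54.79 kmol.
Conversion of G: 1ξ₁ + 2ξ₂ = 0.233 × 293 = 68.27 → ξ₂ = 6.739 kmol.
Outlet amounts (n = n₀ + Σ ν·ξ):
  G: 293 − 1(54.79) − 2(6.739) = 224.7
  D: 0 + 1(54.79) = 54.79
  F: 0 + 1(6.739) = 6.739
  H: 0 + 2(6.739) = 13.48

13.5 kmol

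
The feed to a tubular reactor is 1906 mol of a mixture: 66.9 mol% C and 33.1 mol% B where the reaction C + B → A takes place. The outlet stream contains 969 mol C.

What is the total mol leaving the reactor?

1600 mol

For C: n = n₀ − 1ξ → 969 = 1275 − 1ξ, giving ξ = 306.1 mol.
Outlet amounts (n = n₀ + ν ξ):
  C: 1275 − 1(306.1) = 969
  B: 630.9 − 1(306.1) = 324.8
  A: 0 + 1(306.1) = 306.1
Total out = 969 + 324.8 + 306.1 = 1600 mol.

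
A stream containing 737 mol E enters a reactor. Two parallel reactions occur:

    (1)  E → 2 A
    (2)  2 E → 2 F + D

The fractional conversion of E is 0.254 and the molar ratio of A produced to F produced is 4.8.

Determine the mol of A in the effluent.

Conversion of E: E consumed = 0.254 × 737 = 187.2 mol = 1ξ₁ + 2ξ₂.
Selectivity: 2ξ₁ / (2ξ₂) = 4.8 → ξ₁ = 4.8 ξ₂.
Substitute: (1·4.8 + 2) ξ₂ = 187.2 → ξ₂ = 27.53 mol, ξ₁ = 132.1 mol.
Outlet amounts (n = n₀ + Σ ν·ξ):
  E: 737 − 1(132.1) − 2(27.53) = 549.8
  A: 0 + 2(132.1) = 264.3
  F: 0 + 2(27.53) = 55.06
  D: 0 + 1(27.53) = 27.53

264 mol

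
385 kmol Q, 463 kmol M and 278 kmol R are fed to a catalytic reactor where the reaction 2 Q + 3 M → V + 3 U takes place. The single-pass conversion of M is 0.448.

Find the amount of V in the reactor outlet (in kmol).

M reacted = 0.448 × 463 = 207.4 kmol; ν_M = −3, so ξ = 207.4/3 = 69.14 kmol.
Outlet amounts (n = n₀ + ν ξ):
  Q: 385 − 2(69.14) = 246.7
  M: 463 − 3(69.14) = 255.6
  V: 0 + 1(69.14) = 69.14
  U: 0 + 3(69.14) = 207.4
  R: 278 (inert)

69.1 kmol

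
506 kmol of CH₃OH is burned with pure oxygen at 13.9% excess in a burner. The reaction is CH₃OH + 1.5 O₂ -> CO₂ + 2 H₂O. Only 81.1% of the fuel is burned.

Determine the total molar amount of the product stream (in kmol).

1580 kmol

Stoichiometric O₂ = 1.5 × 506 = 759 kmol; O₂ fed = 759 × 1.139 = 864.5 kmol.
Fuel reacted = 0.811 × 506 → ξ = 410.4 kmol.
Outlet (n = n₀ + ν ξ):
  CH₃OH: 506 − 1(410.4) = 95.63
  O₂: 864.5 − 1.5(410.4) = 249
  CO₂: 0 + 1(410.4) = 410.4
  H₂O: 0 + 2(410.4) = 820.7
Total out = 95.63 + 249 + 410.4 + 820.7 = 1576 kmol.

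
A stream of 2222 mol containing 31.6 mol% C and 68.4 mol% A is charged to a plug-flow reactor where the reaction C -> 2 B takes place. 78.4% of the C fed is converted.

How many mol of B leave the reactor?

C reacted = 0.784 × 702.2 = 550.5 mol; ν_C = −1, so ξ = 550.5/1 = 550.5 mol.
Outlet amounts (n = n₀ + ν ξ):
  C: 702.2 − 1(550.5) = 151.7
  B: 0 + 2(550.5) = 1101
  A: 1520 (inert)

1100 mol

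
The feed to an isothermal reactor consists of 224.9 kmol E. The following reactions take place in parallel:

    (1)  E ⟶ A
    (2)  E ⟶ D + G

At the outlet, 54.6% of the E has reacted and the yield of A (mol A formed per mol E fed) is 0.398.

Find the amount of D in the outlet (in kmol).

33.3 kmol

Yield of A: 1ξ₁ / 224.9 = 0.398 → ξ₁ = 89.51 kmol.
Conversion of E: 1ξ₁ + 1ξ₂ = 0.546 × 224.9 = 122.8 → ξ₂ = 33.29 kmol.
Outlet amounts (n = n₀ + Σ ν·ξ):
  E: 224.9 − 1(89.51) − 1(33.29) = 102.1
  A: 0 + 1(89.51) = 89.51
  D: 0 + 1(33.29) = 33.29
  G: 0 + 1(33.29) = 33.29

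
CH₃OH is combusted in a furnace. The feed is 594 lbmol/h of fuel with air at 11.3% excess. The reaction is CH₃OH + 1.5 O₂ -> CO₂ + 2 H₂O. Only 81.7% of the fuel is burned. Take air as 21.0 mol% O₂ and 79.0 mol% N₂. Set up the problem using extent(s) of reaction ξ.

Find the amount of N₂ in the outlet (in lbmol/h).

3730 lbmol/h

Stoichiometric O₂ = 1.5 × 594 = 891 lbmol/h; O₂ fed = 891 × 1.113 = 991.7 lbmol/h.
N₂ fed = 991.7 × 79/21 = 3731 lbmol/h.
Fuel reacted = 0.817 × 594 → ξ = 485.3 lbmol/h.
Outlet (n = n₀ + ν ξ):
  CH₃OH: 594 − 1(485.3) = 108.7
  O₂: 991.7 − 1.5(485.3) = 263.7
  N₂: 3731 (inert)
  CO₂: 0 + 1(485.3) = 485.3
  H₂O: 0 + 2(485.3) = 970.6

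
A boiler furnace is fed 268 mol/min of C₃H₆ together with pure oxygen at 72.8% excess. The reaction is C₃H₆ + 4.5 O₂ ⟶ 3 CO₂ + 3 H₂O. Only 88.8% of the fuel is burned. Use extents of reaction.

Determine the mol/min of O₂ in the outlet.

Stoichiometric O₂ = 4.5 × 268 = 1206 mol/min; O₂ fed = 1206 × 1.728 = 2084 mol/min.
Fuel reacted = 0.888 × 268 → ξ = 238 mol/min.
Outlet (n = n₀ + ν ξ):
  C₃H₆: 268 − 1(238) = 30.02
  O₂: 2084 − 4.5(238) = 1013
  CO₂: 0 + 3(238) = 714
  H₂O: 0 + 3(238) = 714

1010 mol/min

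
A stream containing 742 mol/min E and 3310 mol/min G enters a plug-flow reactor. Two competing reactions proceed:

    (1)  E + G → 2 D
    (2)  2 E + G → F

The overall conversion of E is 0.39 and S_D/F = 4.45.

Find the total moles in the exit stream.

3920 mol/min

Conversion of E: E consumed = 0.39 × 742 = 289.4 mol/min = 1ξ₁ + 2ξ₂.
Selectivity: 2ξ₁ / (1ξ₂) = 4.45 → ξ₁ = 2.225 ξ₂.
Substitute: (1·2.225 + 2) ξ₂ = 289.4 → ξ₂ = 68.49 mol/min, ξ₁ = 152.4 mol/min.
Outlet amounts (n = n₀ + Σ ν·ξ):
  E: 742 − 1(152.4) − 2(68.49) = 452.6
  G: 3310 − 1(152.4) − 1(68.49) = 3089
  D: 0 + 2(152.4) = 304.8
  F: 0 + 1(68.49) = 68.49
Total out = 452.6 + 3089 + 304.8 + 68.49 = 3915 mol/min.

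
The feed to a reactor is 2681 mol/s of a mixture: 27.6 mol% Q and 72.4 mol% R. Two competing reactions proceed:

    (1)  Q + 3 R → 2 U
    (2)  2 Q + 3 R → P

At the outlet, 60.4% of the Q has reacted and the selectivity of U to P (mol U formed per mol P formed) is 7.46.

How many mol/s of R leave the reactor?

Conversion of Q: Q consumed = 0.604 × 740 = 446.9 mol/s = 1ξ₁ + 2ξ₂.
Selectivity: 2ξ₁ / (1ξ₂) = 7.46 → ξ₁ = 3.73 ξ₂.
Substitute: (1·3.73 + 2) ξ₂ = 446.9 → ξ₂ = 78 mol/s, ξ₁ = 290.9 mol/s.
Outlet amounts (n = n₀ + Σ ν·ξ):
  Q: 740 − 1(290.9) − 2(78) = 293
  R: 1941 − 3(290.9) − 3(78) = 834.2
  U: 0 + 2(290.9) = 581.9
  P: 0 + 1(78) = 78

834 mol/s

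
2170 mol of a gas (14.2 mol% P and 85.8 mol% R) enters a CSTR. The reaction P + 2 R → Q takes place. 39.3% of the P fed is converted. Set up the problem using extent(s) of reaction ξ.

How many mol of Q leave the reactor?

P reacted = 0.393 × 308.1 = 121.1 mol; ν_P = −1, so ξ = 121.1/1 = 121.1 mol.
Outlet amounts (n = n₀ + ν ξ):
  P: 308.1 − 1(121.1) = 187
  R: 1862 − 2(121.1) = 1620
  Q: 0 + 1(121.1) = 121.1

121 mol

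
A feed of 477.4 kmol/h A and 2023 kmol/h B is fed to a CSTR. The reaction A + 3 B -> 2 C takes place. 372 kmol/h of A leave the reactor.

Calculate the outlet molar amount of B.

1710 kmol/h

For A: n = n₀ − 1ξ → 372 = 477.4 − 1ξ, giving ξ = 105.4 kmol/h.
Outlet amounts (n = n₀ + ν ξ):
  A: 477.4 − 1(105.4) = 372
  B: 2023 − 3(105.4) = 1707
  C: 0 + 2(105.4) = 210.8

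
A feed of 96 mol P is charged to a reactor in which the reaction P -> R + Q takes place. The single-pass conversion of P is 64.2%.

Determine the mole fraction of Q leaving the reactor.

P reacted = 0.642 × 96 = 61.63 mol; ν_P = −1, so ξ = 61.63/1 = 61.63 mol.
Outlet amounts (n = n₀ + ν ξ):
  P: 96 − 1(61.63) = 34.37
  R: 0 + 1(61.63) = 61.63
  Q: 0 + 1(61.63) = 61.63
Total out = 157.6 mol; y_Q = 61.63 / 157.6 = 0.391.

0.391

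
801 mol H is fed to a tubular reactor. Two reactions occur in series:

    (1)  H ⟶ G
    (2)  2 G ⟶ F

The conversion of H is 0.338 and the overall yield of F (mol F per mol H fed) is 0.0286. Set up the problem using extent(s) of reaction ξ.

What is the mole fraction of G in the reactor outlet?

0.289

Conversion of H: H consumed = 1ξ₁ = 0.338 × 801 → ξ₁ = 270.7 mol.
Yield of F: 1ξ₂ / 801 = 0.0286 → ξ₂ = 22.91 mol.
Outlet amounts (n = n₀ + Σ ν·ξ):
  H: 801 − 1(270.7) = 530.3
  G: 0 + 1(270.7) − 2(22.91) = 224.9
  F: 0 + 1(22.91) = 22.91
Total out = 778.1 mol; y_G = 224.9 / 778.1 = 0.2891.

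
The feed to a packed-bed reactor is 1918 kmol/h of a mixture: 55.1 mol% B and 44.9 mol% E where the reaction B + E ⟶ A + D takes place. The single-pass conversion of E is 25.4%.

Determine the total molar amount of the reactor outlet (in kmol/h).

E reacted = 0.254 × 861.2 = 218.7 kmol/h; ν_E = −1, so ξ = 218.7/1 = 218.7 kmol/h.
Outlet amounts (n = n₀ + ν ξ):
  B: 1057 − 1(218.7) = 838.1
  E: 861.2 − 1(218.7) = 642.4
  A: 0 + 1(218.7) = 218.7
  D: 0 + 1(218.7) = 218.7
Total out = 838.1 + 642.4 + 218.7 + 218.7 = 1918 kmol/h.

1920 kmol/h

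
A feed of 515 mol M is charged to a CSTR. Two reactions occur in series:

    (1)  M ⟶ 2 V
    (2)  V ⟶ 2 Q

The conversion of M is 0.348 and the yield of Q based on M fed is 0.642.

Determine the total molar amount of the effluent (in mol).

Conversion of M: M consumed = 1ξ₁ = 0.348 × 515 → ξ₁ = 179.2 mol.
Yield of Q: 2ξ₂ / 515 = 0.642 → ξ₂ = 165.3 mol.
Outlet amounts (n = n₀ + Σ ν·ξ):
  M: 515 − 1(179.2) = 335.8
  V: 0 + 2(179.2) − 1(165.3) = 193.1
  Q: 0 + 2(165.3) = 330.6
Total out = 335.8 + 193.1 + 330.6 = 859.5 mol.

860 mol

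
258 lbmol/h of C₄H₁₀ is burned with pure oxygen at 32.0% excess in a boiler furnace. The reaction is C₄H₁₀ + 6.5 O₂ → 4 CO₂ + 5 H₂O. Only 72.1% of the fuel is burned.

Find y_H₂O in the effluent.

0.338

Stoichiometric O₂ = 6.5 × 258 = 1677 lbmol/h; O₂ fed = 1677 × 1.320 = 2214 lbmol/h.
Fuel reacted = 0.721 × 258 → ξ = 186 lbmol/h.
Outlet (n = n₀ + ν ξ):
  C₄H₁₀: 258 − 1(186) = 71.98
  O₂: 2214 − 6.5(186) = 1005
  CO₂: 0 + 4(186) = 744.1
  H₂O: 0 + 5(186) = 930.1
Total out = 2751 lbmol/h; y_H₂O = 930.1 / 2751 = 0.3381.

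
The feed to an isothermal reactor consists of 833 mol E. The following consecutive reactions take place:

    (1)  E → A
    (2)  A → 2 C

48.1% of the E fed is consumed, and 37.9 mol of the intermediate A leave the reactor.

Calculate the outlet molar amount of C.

Conversion of E: E consumed = 1ξ₁ = 0.481 × 833 → ξ₁ = 400.7 mol.
A balance: n_A = 0 + 1ξ₁ − 1ξ₂ = 37.9 → ξ₂ = (1·400.7 − 37.9)/1 = 362.8 mol.
Outlet amounts (n = n₀ + Σ ν·ξ):
  E: 833 − 1(400.7) = 432.3
  A: 0 + 1(400.7) − 1(362.8) = 37.9
  C: 0 + 2(362.8) = 725.5

726 mol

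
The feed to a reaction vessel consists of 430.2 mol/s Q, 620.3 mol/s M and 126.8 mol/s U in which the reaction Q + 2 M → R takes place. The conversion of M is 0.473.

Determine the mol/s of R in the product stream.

147 mol/s

M reacted = 0.473 × 620.3 = 293.4 mol/s; ν_M = −2, so ξ = 293.4/2 = 146.7 mol/s.
Outlet amounts (n = n₀ + ν ξ):
  Q: 430.2 − 1(146.7) = 283.5
  M: 620.3 − 2(146.7) = 326.9
  R: 0 + 1(146.7) = 146.7
  U: 126.8 (inert)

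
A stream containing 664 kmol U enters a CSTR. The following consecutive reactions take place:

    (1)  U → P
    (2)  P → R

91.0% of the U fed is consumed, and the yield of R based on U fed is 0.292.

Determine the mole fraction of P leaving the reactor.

Conversion of U: U consumed = 1ξ₁ = 0.91 × 664 → ξ₁ = 604.2 kmol.
Yield of R: 1ξ₂ / 664 = 0.292 → ξ₂ = 193.9 kmol.
Outlet amounts (n = n₀ + Σ ν·ξ):
  U: 664 − 1(604.2) = 59.76
  P: 0 + 1(604.2) − 1(193.9) = 410.4
  R: 0 + 1(193.9) = 193.9
Total out = 664 kmol; y_P = 410.4 / 664 = 0.618.

0.618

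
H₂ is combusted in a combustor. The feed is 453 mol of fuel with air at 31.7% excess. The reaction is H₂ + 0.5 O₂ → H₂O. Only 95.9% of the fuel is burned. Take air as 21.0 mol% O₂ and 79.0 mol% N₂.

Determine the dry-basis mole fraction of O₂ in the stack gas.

0.0664

Stoichiometric O₂ = 0.5 × 453 = 226.5 mol; O₂ fed = 226.5 × 1.317 = 298.3 mol.
N₂ fed = 298.3 × 79/21 = 1122 mol.
Fuel reacted = 0.959 × 453 → ξ = 434.4 mol.
Outlet (n = n₀ + ν ξ):
  H₂: 453 − 1(434.4) = 18.57
  O₂: 298.3 − 0.5(434.4) = 81.09
  N₂: 1122 (inert)
  H₂O: 0 + 1(434.4) = 434.4
Dry total = 1222 mol; y_O₂ (dry) = 81.09 / 1222 = 0.06636.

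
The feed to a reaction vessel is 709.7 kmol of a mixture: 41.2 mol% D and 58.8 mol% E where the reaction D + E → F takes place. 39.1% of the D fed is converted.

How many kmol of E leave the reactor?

D reacted = 0.391 × 292.4 = 114.3 kmol; ν_D = −1, so ξ = 114.3/1 = 114.3 kmol.
Outlet amounts (n = n₀ + ν ξ):
  D: 292.4 − 1(114.3) = 178.1
  E: 417.3 − 1(114.3) = 303
  F: 0 + 1(114.3) = 114.3

303 kmol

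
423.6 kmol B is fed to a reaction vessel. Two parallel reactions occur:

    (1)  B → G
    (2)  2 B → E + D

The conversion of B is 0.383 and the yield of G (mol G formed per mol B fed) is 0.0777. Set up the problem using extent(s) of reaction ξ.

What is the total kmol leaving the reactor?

424 kmol

Yield of G: 1ξ₁ / 423.6 = 0.0777 → ξ₁ = 32.91 kmol.
Conversion of B: 1ξ₁ + 2ξ₂ = 0.383 × 423.6 = 162.2 → ξ₂ = 64.66 kmol.
Outlet amounts (n = n₀ + Σ ν·ξ):
  B: 423.6 − 1(32.91) − 2(64.66) = 261.4
  G: 0 + 1(32.91) = 32.91
  E: 0 + 1(64.66) = 64.66
  D: 0 + 1(64.66) = 64.66
Total out = 261.4 + 32.91 + 64.66 + 64.66 = 423.6 kmol.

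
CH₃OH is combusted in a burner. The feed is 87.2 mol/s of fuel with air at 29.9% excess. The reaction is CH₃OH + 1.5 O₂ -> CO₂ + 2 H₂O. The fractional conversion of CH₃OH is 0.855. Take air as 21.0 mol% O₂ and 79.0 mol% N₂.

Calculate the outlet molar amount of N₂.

639 mol/s

Stoichiometric O₂ = 1.5 × 87.2 = 130.8 mol/s; O₂ fed = 130.8 × 1.299 = 169.9 mol/s.
N₂ fed = 169.9 × 79/21 = 639.2 mol/s.
Fuel reacted = 0.855 × 87.2 → ξ = 74.56 mol/s.
Outlet (n = n₀ + ν ξ):
  CH₃OH: 87.2 − 1(74.56) = 12.64
  O₂: 169.9 − 1.5(74.56) = 58.08
  N₂: 639.2 (inert)
  CO₂: 0 + 1(74.56) = 74.56
  H₂O: 0 + 2(74.56) = 149.1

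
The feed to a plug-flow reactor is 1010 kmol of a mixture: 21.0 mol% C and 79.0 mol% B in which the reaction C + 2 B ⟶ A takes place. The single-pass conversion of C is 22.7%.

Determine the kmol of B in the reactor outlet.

C reacted = 0.227 × 212.1 = 48.15 kmol; ν_C = −1, so ξ = 48.15/1 = 48.15 kmol.
Outlet amounts (n = n₀ + ν ξ):
  C: 212.1 − 1(48.15) = 164
  B: 797.9 − 2(48.15) = 701.6
  A: 0 + 1(48.15) = 48.15

702 kmol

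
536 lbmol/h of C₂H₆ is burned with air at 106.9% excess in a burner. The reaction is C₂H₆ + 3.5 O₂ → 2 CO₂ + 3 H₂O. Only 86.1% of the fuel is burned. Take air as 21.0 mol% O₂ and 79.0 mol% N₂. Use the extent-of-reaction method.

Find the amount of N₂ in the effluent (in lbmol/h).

Stoichiometric O₂ = 3.5 × 536 = 1876 lbmol/h; O₂ fed = 1876 × 2.069 = 3881 lbmol/h.
N₂ fed = 3881 × 79/21 = 14600 lbmol/h.
Fuel reacted = 0.861 × 536 → ξ = 461.5 lbmol/h.
Outlet (n = n₀ + ν ξ):
  C₂H₆: 536 − 1(461.5) = 74.5
  O₂: 3881 − 3.5(461.5) = 2266
  N₂: 14600 (inert)
  CO₂: 0 + 2(461.5) = 923
  H₂O: 0 + 3(461.5) = 1384

14600 lbmol/h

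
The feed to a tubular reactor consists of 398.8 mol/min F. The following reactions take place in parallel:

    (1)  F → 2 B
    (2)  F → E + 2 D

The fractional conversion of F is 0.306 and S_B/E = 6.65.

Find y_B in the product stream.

0.342

Conversion of F: F consumed = 0.306 × 398.8 = 122 mol/min = 1ξ₁ + 1ξ₂.
Selectivity: 2ξ₁ / (1ξ₂) = 6.65 → ξ₁ = 3.325 ξ₂.
Substitute: (1·3.325 + 1) ξ₂ = 122 → ξ₂ = 28.22 mol/min, ξ₁ = 93.82 mol/min.
Outlet amounts (n = n₀ + Σ ν·ξ):
  F: 398.8 − 1(93.82) − 1(28.22) = 276.8
  B: 0 + 2(93.82) = 187.6
  E: 0 + 1(28.22) = 28.22
  D: 0 + 2(28.22) = 56.43
Total out = 549 mol/min; y_B = 187.6 / 549 = 0.3417.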